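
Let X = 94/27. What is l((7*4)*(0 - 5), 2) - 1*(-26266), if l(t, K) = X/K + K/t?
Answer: 49646003/1890 ≈ 26268.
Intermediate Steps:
X = 94/27 (X = 94*(1/27) = 94/27 ≈ 3.4815)
l(t, K) = 94/(27*K) + K/t
l((7*4)*(0 - 5), 2) - 1*(-26266) = ((94/27)/2 + 2/(((7*4)*(0 - 5)))) - 1*(-26266) = ((94/27)*(½) + 2/((28*(-5)))) + 26266 = (47/27 + 2/(-140)) + 26266 = (47/27 + 2*(-1/140)) + 26266 = (47/27 - 1/70) + 26266 = 3263/1890 + 26266 = 49646003/1890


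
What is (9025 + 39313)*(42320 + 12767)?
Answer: 2662795406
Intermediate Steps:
(9025 + 39313)*(42320 + 12767) = 48338*55087 = 2662795406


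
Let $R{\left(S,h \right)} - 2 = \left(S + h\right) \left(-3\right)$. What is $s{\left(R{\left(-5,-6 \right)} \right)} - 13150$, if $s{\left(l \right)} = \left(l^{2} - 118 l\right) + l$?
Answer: $-16020$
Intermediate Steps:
$R{\left(S,h \right)} = 2 - 3 S - 3 h$ ($R{\left(S,h \right)} = 2 + \left(S + h\right) \left(-3\right) = 2 - \left(3 S + 3 h\right) = 2 - 3 S - 3 h$)
$s{\left(l \right)} = l^{2} - 117 l$
$s{\left(R{\left(-5,-6 \right)} \right)} - 13150 = \left(2 - -15 - -18\right) \left(-117 - -35\right) - 13150 = \left(2 + 15 + 18\right) \left(-117 + \left(2 + 15 + 18\right)\right) - 13150 = 35 \left(-117 + 35\right) - 13150 = 35 \left(-82\right) - 13150 = -2870 - 13150 = -16020$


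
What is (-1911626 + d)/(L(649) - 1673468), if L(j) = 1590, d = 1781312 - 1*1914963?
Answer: 157329/128606 ≈ 1.2233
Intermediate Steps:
d = -133651 (d = 1781312 - 1914963 = -133651)
(-1911626 + d)/(L(649) - 1673468) = (-1911626 - 133651)/(1590 - 1673468) = -2045277/(-1671878) = -2045277*(-1/1671878) = 157329/128606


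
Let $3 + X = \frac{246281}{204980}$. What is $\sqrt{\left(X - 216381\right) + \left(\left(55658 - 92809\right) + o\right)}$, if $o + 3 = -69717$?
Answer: $\frac{i \sqrt{3395522582655655}}{102490} \approx 568.55 i$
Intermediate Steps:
$o = -69720$ ($o = -3 - 69717 = -69720$)
$X = - \frac{368659}{204980}$ ($X = -3 + \frac{246281}{204980} = - \frac{368659}{204980} \approx -1.7985$)
$\sqrt{\left(X - 216381\right) + \left(\left(55658 - 92809\right) + o\right)} = \sqrt{\left(- \frac{368659}{204980} - 216381\right) + \left(\left(55658 - 92809\right) - 69720\right)} = \sqrt{- \frac{44354146039}{204980} - 106871} = \sqrt{- \frac{66260563619}{204980}} = \frac{i \sqrt{3395522582655655}}{102490}$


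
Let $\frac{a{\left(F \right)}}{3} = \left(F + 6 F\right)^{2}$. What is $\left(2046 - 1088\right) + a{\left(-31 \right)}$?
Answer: $142225$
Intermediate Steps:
$a{\left(F \right)} = 147 F^{2}$ ($a{\left(F \right)} = 3 \left(F + 6 F\right)^{2} = 3 \left(7 F\right)^{2} = 3 \cdot 49 F^{2} = 147 F^{2}$)
$\left(2046 - 1088\right) + a{\left(-31 \right)} = \left(2046 - 1088\right) + 147 \left(-31\right)^{2} = \left(2046 - 1088\right) + 147 \cdot 961 = 958 + 141267 = 142225$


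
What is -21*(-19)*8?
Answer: 3192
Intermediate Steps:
-21*(-19)*8 = 399*8 = 3192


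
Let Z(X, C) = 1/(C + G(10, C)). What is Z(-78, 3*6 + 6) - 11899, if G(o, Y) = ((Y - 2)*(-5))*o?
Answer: -12803325/1076 ≈ -11899.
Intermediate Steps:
G(o, Y) = o*(10 - 5*Y) (G(o, Y) = ((-2 + Y)*(-5))*o = (10 - 5*Y)*o = o*(10 - 5*Y))
Z(X, C) = 1/(100 - 49*C) (Z(X, C) = 1/(C + 5*10*(2 - C)) = 1/(C + (100 - 50*C)) = 1/(100 - 49*C))
Z(-78, 3*6 + 6) - 11899 = 1/(100 - 49*(3*6 + 6)) - 11899 = 1/(100 - 49*(18 + 6)) - 11899 = 1/(100 - 49*24) - 11899 = 1/(100 - 1176) - 11899 = 1/(-1076) - 11899 = -1/1076 - 11899 = -12803325/1076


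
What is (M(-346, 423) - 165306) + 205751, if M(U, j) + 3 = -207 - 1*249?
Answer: 39986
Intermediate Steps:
M(U, j) = -459 (M(U, j) = -3 + (-207 - 1*249) = -3 + (-207 - 249) = -3 - 456 = -459)
(M(-346, 423) - 165306) + 205751 = (-459 - 165306) + 205751 = -165765 + 205751 = 39986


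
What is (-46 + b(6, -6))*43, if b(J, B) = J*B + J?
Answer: -3268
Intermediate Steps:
b(J, B) = J + B*J (b(J, B) = B*J + J = J + B*J)
(-46 + b(6, -6))*43 = (-46 + 6*(1 - 6))*43 = (-46 + 6*(-5))*43 = (-46 - 30)*43 = -76*43 = -3268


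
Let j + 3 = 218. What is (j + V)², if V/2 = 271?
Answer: 573049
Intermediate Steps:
j = 215 (j = -3 + 218 = 215)
V = 542 (V = 2*271 = 542)
(j + V)² = (215 + 542)² = 757² = 573049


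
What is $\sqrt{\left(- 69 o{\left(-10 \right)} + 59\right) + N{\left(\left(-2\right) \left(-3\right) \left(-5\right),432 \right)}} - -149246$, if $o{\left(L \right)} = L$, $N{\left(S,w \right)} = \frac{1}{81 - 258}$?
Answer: $149246 + \frac{2 \sqrt{5866311}}{177} \approx 1.4927 \cdot 10^{5}$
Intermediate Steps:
$N{\left(S,w \right)} = - \frac{1}{177}$ ($N{\left(S,w \right)} = \frac{1}{-177} = - \frac{1}{177}$)
$\sqrt{\left(- 69 o{\left(-10 \right)} + 59\right) + N{\left(\left(-2\right) \left(-3\right) \left(-5\right),432 \right)}} - -149246 = \sqrt{\left(\left(-69\right) \left(-10\right) + 59\right) - \frac{1}{177}} - -149246 = \sqrt{\left(690 + 59\right) - \frac{1}{177}} + 149246 = \sqrt{749 - \frac{1}{177}} + 149246 = \sqrt{\frac{132572}{177}} + 149246 = \frac{2 \sqrt{5866311}}{177} + 149246 = 149246 + \frac{2 \sqrt{5866311}}{177}$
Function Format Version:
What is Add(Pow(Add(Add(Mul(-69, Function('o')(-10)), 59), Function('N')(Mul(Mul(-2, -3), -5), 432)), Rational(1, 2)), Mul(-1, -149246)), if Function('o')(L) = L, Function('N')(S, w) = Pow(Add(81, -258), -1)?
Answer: Add(149246, Mul(Rational(2, 177), Pow(5866311, Rational(1, 2)))) ≈ 1.4927e+5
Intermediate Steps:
Function('N')(S, w) = Rational(-1, 177) (Function('N')(S, w) = Pow(-177, -1) = Rational(-1, 177))
Add(Pow(Add(Add(Mul(-69, Function('o')(-10)), 59), Function('N')(Mul(Mul(-2, -3), -5), 432)), Rational(1, 2)), Mul(-1, -149246)) = Add(Pow(Add(Add(Mul(-69, -10), 59), Rational(-1, 177)), Rational(1, 2)), Mul(-1, -149246)) = Add(Pow(Add(Add(690, 59), Rational(-1, 177)), Rational(1, 2)), 149246) = Add(Pow(Add(749, Rational(-1, 177)), Rational(1, 2)), 149246) = Add(Pow(Rational(132572, 177), Rational(1, 2)), 149246) = Add(Mul(Rational(2, 177), Pow(5866311, Rational(1, 2))), 149246) = Add(149246, Mul(Rational(2, 177), Pow(5866311, Rational(1, 2))))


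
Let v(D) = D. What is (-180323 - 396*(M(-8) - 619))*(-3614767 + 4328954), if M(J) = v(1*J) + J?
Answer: 50805120619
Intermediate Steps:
M(J) = 2*J (M(J) = 1*J + J = J + J = 2*J)
(-180323 - 396*(M(-8) - 619))*(-3614767 + 4328954) = (-180323 - 396*(2*(-8) - 619))*(-3614767 + 4328954) = (-180323 - 396*(-16 - 619))*714187 = (-180323 - 396*(-635))*714187 = (-180323 + 251460)*714187 = 71137*714187 = 50805120619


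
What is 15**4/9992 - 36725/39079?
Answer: 1611418175/390477368 ≈ 4.1268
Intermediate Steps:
15**4/9992 - 36725/39079 = 50625*(1/9992) - 36725*1/39079 = 50625/9992 - 36725/39079 = 1611418175/390477368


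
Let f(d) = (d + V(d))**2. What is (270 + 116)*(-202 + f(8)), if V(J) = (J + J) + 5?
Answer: 246654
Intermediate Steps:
V(J) = 5 + 2*J (V(J) = 2*J + 5 = 5 + 2*J)
f(d) = (5 + 3*d)**2 (f(d) = (d + (5 + 2*d))**2 = (5 + 3*d)**2)
(270 + 116)*(-202 + f(8)) = (270 + 116)*(-202 + (5 + 3*8)**2) = 386*(-202 + (5 + 24)**2) = 386*(-202 + 29**2) = 386*(-202 + 841) = 386*639 = 246654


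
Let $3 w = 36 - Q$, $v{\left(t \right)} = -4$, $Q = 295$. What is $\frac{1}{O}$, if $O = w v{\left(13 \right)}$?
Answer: $\frac{3}{1036} \approx 0.0028958$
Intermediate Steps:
$w = - \frac{259}{3}$ ($w = \frac{36 - 295}{3} = \frac{1}{3} \left(-259\right) = - \frac{259}{3} \approx -86.333$)
$O = \frac{1036}{3}$ ($O = \left(- \frac{259}{3}\right) \left(-4\right) = \frac{1036}{3} \approx 345.33$)
$\frac{1}{O} = \frac{1}{\frac{1036}{3}} = \frac{3}{1036}$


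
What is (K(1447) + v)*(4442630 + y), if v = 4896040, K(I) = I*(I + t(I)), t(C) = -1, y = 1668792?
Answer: 42709073727644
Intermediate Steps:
K(I) = I*(-1 + I) (K(I) = I*(I - 1) = I*(-1 + I))
(K(1447) + v)*(4442630 + y) = (1447*(-1 + 1447) + 4896040)*(4442630 + 1668792) = (1447*1446 + 4896040)*6111422 = (2092362 + 4896040)*6111422 = 6988402*6111422 = 42709073727644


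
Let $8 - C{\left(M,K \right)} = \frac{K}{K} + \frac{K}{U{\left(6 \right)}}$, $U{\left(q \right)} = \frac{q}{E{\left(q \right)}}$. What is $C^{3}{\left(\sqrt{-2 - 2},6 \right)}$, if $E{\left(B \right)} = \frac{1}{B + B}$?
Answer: $\frac{571787}{1728} \approx 330.9$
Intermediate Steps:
$E{\left(B \right)} = \frac{1}{2 B}$
$U{\left(q \right)} = 2 q^{2}$ ($U{\left(q \right)} = \frac{q}{\frac{1}{2} \frac{1}{q}} = q 2 q = 2 q^{2}$)
$C{\left(M,K \right)} = 7 - \frac{K}{72}$ ($C{\left(M,K \right)} = 8 - \left(\frac{K}{K} + \frac{K}{2 \cdot 6^{2}}\right) = 8 - \left(1 + \frac{K}{2 \cdot 36}\right) = 8 - \left(1 + \frac{K}{72}\right) = 7 - \frac{K}{72}$)
$C^{3}{\left(\sqrt{-2 - 2},6 \right)} = \left(7 - \frac{1}{12}\right)^{3} = \left(\frac{83}{12}\right)^{3} = \frac{571787}{1728}$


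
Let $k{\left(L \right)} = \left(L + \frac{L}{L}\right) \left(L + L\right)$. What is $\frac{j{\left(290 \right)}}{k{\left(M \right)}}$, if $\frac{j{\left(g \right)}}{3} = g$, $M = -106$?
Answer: $\frac{29}{742} \approx 0.039084$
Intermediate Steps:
$k{\left(L \right)} = 2 L \left(1 + L\right)$ ($k{\left(L \right)} = \left(L + 1\right) 2 L = \left(1 + L\right) 2 L = 2 L \left(1 + L\right)$)
$j{\left(g \right)} = 3 g$
$\frac{j{\left(290 \right)}}{k{\left(M \right)}} = \frac{3 \cdot 290}{2 \left(-106\right) \left(1 - 106\right)} = \frac{870}{2 \left(-106\right) \left(-105\right)} = \frac{870}{22260} = 870 \cdot \frac{1}{22260} = \frac{29}{742}$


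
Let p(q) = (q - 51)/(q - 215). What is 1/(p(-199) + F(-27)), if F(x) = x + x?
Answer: -207/11053 ≈ -0.018728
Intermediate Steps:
p(q) = (-51 + q)/(-215 + q)
F(x) = 2*x
1/(p(-199) + F(-27)) = 1/((-51 - 199)/(-215 - 199) + 2*(-27)) = 1/(-250/(-414) - 54) = 1/(-1/414*(-250) - 54) = 1/(125/207 - 54) = 1/(-11053/207) = -207/11053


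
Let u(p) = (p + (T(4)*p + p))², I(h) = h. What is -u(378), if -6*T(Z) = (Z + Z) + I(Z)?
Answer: 0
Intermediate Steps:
T(Z) = -Z/2 (T(Z) = -((Z + Z) + Z)/6 = -(2*Z + Z)/6 = -Z/2)
u(p) = 0 (u(p) = (p + ((-½*4)*p + p))² = (p + (-2*p + p))² = (p - p)² = 0² = 0)
-u(378) = -1*0 = 0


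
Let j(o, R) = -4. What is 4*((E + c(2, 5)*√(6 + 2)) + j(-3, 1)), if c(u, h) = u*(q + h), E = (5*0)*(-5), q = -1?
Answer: -16 + 64*√2 ≈ 74.510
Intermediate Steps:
E = 0 (E = 0*(-5) = 0)
c(u, h) = u*(-1 + h)
4*((E + c(2, 5)*√(6 + 2)) + j(-3, 1)) = 4*((0 + (2*(-1 + 5))*√(6 + 2)) - 4) = 4*((0 + (2*4)*√8) - 4) = 4*((0 + 8*(2*√2)) - 4) = 4*((0 + 16*√2) - 4) = 4*(16*√2 - 4) = 4*(-4 + 16*√2) = -16 + 64*√2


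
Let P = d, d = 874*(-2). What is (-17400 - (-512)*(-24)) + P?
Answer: -31436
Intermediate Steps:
d = -1748
P = -1748
(-17400 - (-512)*(-24)) + P = (-17400 - (-512)*(-24)) - 1748 = (-17400 - 1*12288) - 1748 = (-17400 - 12288) - 1748 = -29688 - 1748 = -31436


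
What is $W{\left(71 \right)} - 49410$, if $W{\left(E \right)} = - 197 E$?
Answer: $-63397$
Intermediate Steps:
$W{\left(71 \right)} - 49410 = \left(-197\right) 71 - 49410 = -13987 - 49410 = -63397$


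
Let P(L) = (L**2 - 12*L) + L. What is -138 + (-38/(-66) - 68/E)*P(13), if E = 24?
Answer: -6491/33 ≈ -196.70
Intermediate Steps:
P(L) = L**2 - 11*L
-138 + (-38/(-66) - 68/E)*P(13) = -138 + (-38/(-66) - 68/24)*(13*(-11 + 13)) = -138 + (-38*(-1/66) - 68*1/24)*(13*2) = -138 + (19/33 - 17/6)*26 = -138 - 149/66*26 = -138 - 1937/33 = -6491/33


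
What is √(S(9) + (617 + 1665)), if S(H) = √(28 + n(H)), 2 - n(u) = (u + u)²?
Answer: √(2282 + 7*I*√6) ≈ 47.771 + 0.1795*I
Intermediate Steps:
n(u) = 2 - 4*u² (n(u) = 2 - (u + u)² = 2 - (2*u)² = 2 - 4*u²)
S(H) = √(30 - 4*H²) (S(H) = √(28 + (2 - 4*H²)) = √(30 - 4*H²))
√(S(9) + (617 + 1665)) = √(√(30 - 4*9²) + (617 + 1665)) = √(√(30 - 4*81) + 2282) = √(√(30 - 324) + 2282) = √(√(-294) + 2282) = √(7*I*√6 + 2282) = √(2282 + 7*I*√6)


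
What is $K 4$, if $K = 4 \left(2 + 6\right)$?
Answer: $128$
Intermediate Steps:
$K = 32$ ($K = 4 \cdot 8 = 32$)
$K 4 = 32 \cdot 4 = 128$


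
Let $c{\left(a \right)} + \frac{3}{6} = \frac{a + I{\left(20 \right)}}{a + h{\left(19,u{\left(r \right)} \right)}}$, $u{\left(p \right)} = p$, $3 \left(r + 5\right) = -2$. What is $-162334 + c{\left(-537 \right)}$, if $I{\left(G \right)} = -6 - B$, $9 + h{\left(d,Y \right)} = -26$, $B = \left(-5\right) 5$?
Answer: $- \frac{23213704}{143} \approx -1.6233 \cdot 10^{5}$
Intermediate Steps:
$r = - \frac{17}{3}$ ($r = -5 + \frac{1}{3} \left(-2\right) = -5 - \frac{2}{3} = - \frac{17}{3} \approx -5.6667$)
$B = -25$
$h{\left(d,Y \right)} = -35$ ($h{\left(d,Y \right)} = -9 - 26 = -35$)
$I{\left(G \right)} = 19$ ($I{\left(G \right)} = -6 - -25 = -6 + 25 = 19$)
$c{\left(a \right)} = - \frac{1}{2} + \frac{19 + a}{-35 + a}$ ($c{\left(a \right)} = - \frac{1}{2} + \frac{a + 19}{a - 35} = - \frac{1}{2} + \frac{19 + a}{-35 + a}$)
$-162334 + c{\left(-537 \right)} = -162334 + \frac{73 - 537}{2 \left(-35 - 537\right)} = -162334 + \frac{1}{2} \frac{1}{-572} \left(-464\right) = -162334 + \frac{1}{2} \left(- \frac{1}{572}\right) \left(-464\right) = -162334 + \frac{58}{143} = - \frac{23213704}{143}$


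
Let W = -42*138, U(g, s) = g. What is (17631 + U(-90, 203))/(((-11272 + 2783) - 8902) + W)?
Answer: -5847/7729 ≈ -0.75650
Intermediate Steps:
W = -5796
(17631 + U(-90, 203))/(((-11272 + 2783) - 8902) + W) = (17631 - 90)/(((-11272 + 2783) - 8902) - 5796) = 17541/((-8489 - 8902) - 5796) = 17541/(-17391 - 5796) = 17541/(-23187) = 17541*(-1/23187) = -5847/7729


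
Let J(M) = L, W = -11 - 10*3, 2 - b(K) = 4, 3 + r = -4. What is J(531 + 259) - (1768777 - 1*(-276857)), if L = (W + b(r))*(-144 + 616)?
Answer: -2065930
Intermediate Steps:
r = -7 (r = -3 - 4 = -7)
b(K) = -2 (b(K) = 2 - 1*4 = 2 - 4 = -2)
W = -41 (W = -11 - 30 = -41)
L = -20296 (L = (-41 - 2)*(-144 + 616) = -43*472 = -20296)
J(M) = -20296
J(531 + 259) - (1768777 - 1*(-276857)) = -20296 - (1768777 - 1*(-276857)) = -20296 - (1768777 + 276857) = -20296 - 1*2045634 = -20296 - 2045634 = -2065930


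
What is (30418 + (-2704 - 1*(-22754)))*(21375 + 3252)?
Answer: 1242875436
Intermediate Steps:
(30418 + (-2704 - 1*(-22754)))*(21375 + 3252) = (30418 + (-2704 + 22754))*24627 = (30418 + 20050)*24627 = 50468*24627 = 1242875436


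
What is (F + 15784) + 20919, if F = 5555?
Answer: 42258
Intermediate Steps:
(F + 15784) + 20919 = (5555 + 15784) + 20919 = 21339 + 20919 = 42258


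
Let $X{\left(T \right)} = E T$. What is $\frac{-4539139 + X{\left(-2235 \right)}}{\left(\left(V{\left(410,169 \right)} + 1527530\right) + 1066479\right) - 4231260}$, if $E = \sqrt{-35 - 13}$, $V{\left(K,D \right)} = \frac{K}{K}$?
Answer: $\frac{4539139}{1637250} + \frac{298 i \sqrt{3}}{54575} \approx 2.7724 + 0.0094576 i$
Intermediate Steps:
$V{\left(K,D \right)} = 1$
$E = 4 i \sqrt{3}$ ($E = \sqrt{-48} = 4 i \sqrt{3} \approx 6.9282 i$)
$X{\left(T \right)} = 4 i T \sqrt{3}$ ($X{\left(T \right)} = 4 i \sqrt{3} T = 4 i T \sqrt{3}$)
$\frac{-4539139 + X{\left(-2235 \right)}}{\left(\left(V{\left(410,169 \right)} + 1527530\right) + 1066479\right) - 4231260} = \frac{-4539139 + 4 i \left(-2235\right) \sqrt{3}}{\left(\left(1 + 1527530\right) + 1066479\right) - 4231260} = \frac{-4539139 - 8940 i \sqrt{3}}{\left(1527531 + 1066479\right) - 4231260} = \frac{-4539139 - 8940 i \sqrt{3}}{2594010 - 4231260} = \frac{-4539139 - 8940 i \sqrt{3}}{-1637250} = \left(-4539139 - 8940 i \sqrt{3}\right) \left(- \frac{1}{1637250}\right) = \frac{4539139}{1637250} + \frac{298 i \sqrt{3}}{54575}$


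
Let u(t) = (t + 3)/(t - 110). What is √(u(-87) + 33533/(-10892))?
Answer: I*√3052867980463/1072862 ≈ 1.6286*I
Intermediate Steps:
u(t) = (3 + t)/(-110 + t)
√(u(-87) + 33533/(-10892)) = √((3 - 87)/(-110 - 87) + 33533/(-10892)) = √(-84/(-197) + 33533*(-1/10892)) = √(-1/197*(-84) - 33533/10892) = √(84/197 - 33533/10892) = √(-5691073/2145724) = I*√3052867980463/1072862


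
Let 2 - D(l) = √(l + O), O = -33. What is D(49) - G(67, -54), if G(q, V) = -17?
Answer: 15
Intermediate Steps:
D(l) = 2 - √(-33 + l) (D(l) = 2 - √(l - 33) = 2 - √(-33 + l))
D(49) - G(67, -54) = (2 - √(-33 + 49)) - 1*(-17) = (2 - √16) + 17 = (2 - 1*4) + 17 = (2 - 4) + 17 = -2 + 17 = 15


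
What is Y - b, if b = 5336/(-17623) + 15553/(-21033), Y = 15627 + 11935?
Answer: 10216642897765/370664559 ≈ 27563.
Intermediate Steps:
Y = 27562
b = -386322607/370664559 (b = 5336*(-1/17623) + 15553*(-1/21033) = -5336/17623 - 15553/21033 = -386322607/370664559 ≈ -1.0422)
Y - b = 27562 - 1*(-386322607/370664559) = 27562 + 386322607/370664559 = 10216642897765/370664559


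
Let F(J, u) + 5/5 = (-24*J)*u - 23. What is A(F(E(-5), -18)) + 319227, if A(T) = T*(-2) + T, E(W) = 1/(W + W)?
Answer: 1596471/5 ≈ 3.1929e+5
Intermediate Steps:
E(W) = 1/(2*W)
F(J, u) = -24 - 24*J*u (F(J, u) = -1 + ((-24*J)*u - 23) = -1 + (-24*J*u - 23) = -1 + (-23 - 24*J*u) = -24 - 24*J*u)
A(T) = -T (A(T) = -2*T + T = -T)
A(F(E(-5), -18)) + 319227 = -(-24 - 24*(½)/(-5)*(-18)) + 319227 = -(-24 - 24*(½)*(-⅕)*(-18)) + 319227 = -(-24 - 24*(-⅒)*(-18)) + 319227 = -(-24 - 216/5) + 319227 = -1*(-336/5) + 319227 = 336/5 + 319227 = 1596471/5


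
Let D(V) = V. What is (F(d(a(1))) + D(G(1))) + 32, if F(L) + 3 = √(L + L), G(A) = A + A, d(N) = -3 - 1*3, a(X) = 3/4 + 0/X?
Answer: 31 + 2*I*√3 ≈ 31.0 + 3.4641*I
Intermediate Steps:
a(X) = ¾ (a(X) = 3*(¼) + 0 = ¾ + 0 = ¾)
d(N) = -6 (d(N) = -3 - 3 = -6)
G(A) = 2*A
F(L) = -3 + √2*√L (F(L) = -3 + √(L + L) = -3 + √(2*L) = -3 + √2*√L)
(F(d(a(1))) + D(G(1))) + 32 = ((-3 + √2*√(-6)) + 2*1) + 32 = ((-3 + √2*(I*√6)) + 2) + 32 = ((-3 + 2*I*√3) + 2) + 32 = (-1 + 2*I*√3) + 32 = 31 + 2*I*√3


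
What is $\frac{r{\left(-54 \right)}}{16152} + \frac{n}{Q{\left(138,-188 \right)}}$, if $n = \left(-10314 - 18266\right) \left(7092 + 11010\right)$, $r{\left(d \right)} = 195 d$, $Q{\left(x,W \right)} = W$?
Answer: $\frac{348179940195}{126524} \approx 2.7519 \cdot 10^{6}$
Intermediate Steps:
$n = -517355160$ ($n = \left(-28580\right) 18102 = -517355160$)
$\frac{r{\left(-54 \right)}}{16152} + \frac{n}{Q{\left(138,-188 \right)}} = \frac{195 \left(-54\right)}{16152} - \frac{517355160}{-188} = \left(-10530\right) \frac{1}{16152} - - \frac{129338790}{47} = - \frac{1755}{2692} + \frac{129338790}{47} = \frac{348179940195}{126524}$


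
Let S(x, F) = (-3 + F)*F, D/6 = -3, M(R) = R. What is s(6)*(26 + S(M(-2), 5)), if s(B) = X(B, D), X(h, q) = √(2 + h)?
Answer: 72*√2 ≈ 101.82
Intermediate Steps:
D = -18 (D = 6*(-3) = -18)
S(x, F) = F*(-3 + F)
s(B) = √(2 + B)
s(6)*(26 + S(M(-2), 5)) = √(2 + 6)*(26 + 5*(-3 + 5)) = √8*(26 + 5*2) = (2*√2)*(26 + 10) = (2*√2)*36 = 72*√2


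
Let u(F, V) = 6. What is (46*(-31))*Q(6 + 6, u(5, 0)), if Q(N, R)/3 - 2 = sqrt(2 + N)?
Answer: -8556 - 4278*sqrt(14) ≈ -24563.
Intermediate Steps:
Q(N, R) = 6 + 3*sqrt(2 + N)
(46*(-31))*Q(6 + 6, u(5, 0)) = (46*(-31))*(6 + 3*sqrt(2 + (6 + 6))) = -1426*(6 + 3*sqrt(2 + 12)) = -1426*(6 + 3*sqrt(14)) = -8556 - 4278*sqrt(14)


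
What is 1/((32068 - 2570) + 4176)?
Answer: 1/33674 ≈ 2.9697e-5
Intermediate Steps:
1/((32068 - 2570) + 4176) = 1/(29498 + 4176) = 1/33674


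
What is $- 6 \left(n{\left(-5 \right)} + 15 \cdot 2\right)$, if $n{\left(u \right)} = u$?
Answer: $-150$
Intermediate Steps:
$- 6 \left(n{\left(-5 \right)} + 15 \cdot 2\right) = - 6 \left(-5 + 15 \cdot 2\right) = - 6 \left(-5 + 30\right) = \left(-6\right) 25 = -150$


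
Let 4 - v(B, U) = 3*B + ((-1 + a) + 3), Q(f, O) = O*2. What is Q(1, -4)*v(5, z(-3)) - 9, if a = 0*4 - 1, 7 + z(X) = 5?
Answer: 87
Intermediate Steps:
z(X) = -2 (z(X) = -7 + 5 = -2)
a = -1 (a = 0 - 1 = -1)
Q(f, O) = 2*O
v(B, U) = 3 - 3*B (v(B, U) = 4 - (3*B + ((-1 - 1) + 3)) = 4 - (3*B + (-2 + 3)) = 4 - (3*B + 1) = 4 - (1 + 3*B) = 4 + (-1 - 3*B) = 3 - 3*B)
Q(1, -4)*v(5, z(-3)) - 9 = (2*(-4))*(3 - 3*5) - 9 = -8*(3 - 15) - 9 = -8*(-12) - 9 = 96 - 9 = 87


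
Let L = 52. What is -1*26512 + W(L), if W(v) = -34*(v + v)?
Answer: -30048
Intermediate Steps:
W(v) = -68*v
-1*26512 + W(L) = -1*26512 - 68*52 = -26512 - 3536 = -30048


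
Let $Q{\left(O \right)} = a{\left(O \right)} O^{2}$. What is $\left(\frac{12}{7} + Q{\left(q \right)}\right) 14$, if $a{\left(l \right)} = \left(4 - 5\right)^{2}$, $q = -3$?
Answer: $150$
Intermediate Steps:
$a{\left(l \right)} = 1$ ($a{\left(l \right)} = \left(-1\right)^{2} = 1$)
$Q{\left(O \right)} = O^{2}$ ($Q{\left(O \right)} = 1 O^{2} = O^{2}$)
$\left(\frac{12}{7} + Q{\left(q \right)}\right) 14 = \left(\frac{12}{7} + \left(-3\right)^{2}\right) 14 = \left(12 \cdot \frac{1}{7} + 9\right) 14 = \left(\frac{12}{7} + 9\right) 14 = \frac{75}{7} \cdot 14 = 150$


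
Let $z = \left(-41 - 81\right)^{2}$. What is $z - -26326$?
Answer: $41210$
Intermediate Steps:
$z = 14884$ ($z = \left(-122\right)^{2} = 14884$)
$z - -26326 = 14884 - -26326 = 14884 + 26326 = 41210$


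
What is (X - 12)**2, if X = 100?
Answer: 7744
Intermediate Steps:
(X - 12)**2 = (100 - 12)**2 = 88**2 = 7744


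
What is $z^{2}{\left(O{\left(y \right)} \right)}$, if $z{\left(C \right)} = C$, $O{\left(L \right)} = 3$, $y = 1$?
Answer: $9$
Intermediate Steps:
$z^{2}{\left(O{\left(y \right)} \right)} = 3^{2} = 9$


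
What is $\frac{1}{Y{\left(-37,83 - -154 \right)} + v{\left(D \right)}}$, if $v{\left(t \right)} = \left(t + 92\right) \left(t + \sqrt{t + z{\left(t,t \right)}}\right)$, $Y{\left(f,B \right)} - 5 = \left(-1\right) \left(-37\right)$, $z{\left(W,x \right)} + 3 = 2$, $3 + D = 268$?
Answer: $\frac{4507}{424971813} - \frac{34 \sqrt{66}}{424971813} \approx 9.9554 \cdot 10^{-6}$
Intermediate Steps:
$D = 265$ ($D = -3 + 268 = 265$)
$z{\left(W,x \right)} = -1$ ($z{\left(W,x \right)} = -3 + 2 = -1$)
$Y{\left(f,B \right)} = 42$ ($Y{\left(f,B \right)} = 5 - -37 = 5 + 37 = 42$)
$v{\left(t \right)} = \left(92 + t\right) \left(t + \sqrt{-1 + t}\right)$ ($v{\left(t \right)} = \left(t + 92\right) \left(t + \sqrt{t - 1}\right) = \left(92 + t\right) \left(t + \sqrt{-1 + t}\right)$)
$\frac{1}{Y{\left(-37,83 - -154 \right)} + v{\left(D \right)}} = \frac{1}{42 + \left(265^{2} + 92 \cdot 265 + 92 \sqrt{-1 + 265} + 265 \sqrt{-1 + 265}\right)} = \frac{1}{42 + \left(70225 + 24380 + 92 \sqrt{264} + 265 \sqrt{264}\right)} = \frac{1}{42 + \left(70225 + 24380 + 92 \cdot 2 \sqrt{66} + 265 \cdot 2 \sqrt{66}\right)} = \frac{1}{42 + \left(70225 + 24380 + 184 \sqrt{66} + 530 \sqrt{66}\right)} = \frac{1}{42 + \left(94605 + 714 \sqrt{66}\right)} = \frac{1}{94647 + 714 \sqrt{66}}$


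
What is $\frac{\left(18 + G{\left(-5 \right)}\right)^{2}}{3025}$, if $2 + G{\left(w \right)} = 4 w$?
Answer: $\frac{16}{3025} \approx 0.0052893$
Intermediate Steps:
$G{\left(w \right)} = -2 + 4 w$
$\frac{\left(18 + G{\left(-5 \right)}\right)^{2}}{3025} = \frac{\left(18 + \left(-2 + 4 \left(-5\right)\right)\right)^{2}}{3025} = \left(18 - 22\right)^{2} \cdot \frac{1}{3025} = \left(-4\right)^{2} \cdot \frac{1}{3025} = 16 \cdot \frac{1}{3025} = \frac{16}{3025}$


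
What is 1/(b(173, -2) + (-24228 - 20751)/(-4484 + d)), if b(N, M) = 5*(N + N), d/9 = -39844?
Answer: 12520/21661151 ≈ 0.00057799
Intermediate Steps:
d = -358596 (d = 9*(-39844) = -358596)
b(N, M) = 10*N (b(N, M) = 5*(2*N) = 10*N)
1/(b(173, -2) + (-24228 - 20751)/(-4484 + d)) = 1/(10*173 + (-24228 - 20751)/(-4484 - 358596)) = 1/(1730 - 44979/(-363080)) = 1/(1730 - 44979*(-1/363080)) = 1/(1730 + 1551/12520) = 1/(21661151/12520) = 12520/21661151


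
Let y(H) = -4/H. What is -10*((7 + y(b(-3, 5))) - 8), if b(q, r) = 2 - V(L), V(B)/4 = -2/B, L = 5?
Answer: 190/9 ≈ 21.111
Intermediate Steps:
V(B) = -8/B (V(B) = 4*(-2/B) = -8/B)
b(q, r) = 18/5 (b(q, r) = 2 - (-8)/5 = 2 - 1*(-8/5) = 2 + 8/5 = 18/5)
-10*((7 + y(b(-3, 5))) - 8) = -10*((7 - 4/18/5) - 8) = -10*((7 - 4*5/18) - 8) = -10*((7 - 10/9) - 8) = -10*(53/9 - 8) = -10*(-19/9) = 190/9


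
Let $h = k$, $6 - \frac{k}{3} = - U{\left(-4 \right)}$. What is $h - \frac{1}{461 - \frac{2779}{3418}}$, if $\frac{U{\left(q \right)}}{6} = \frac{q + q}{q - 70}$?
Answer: $\frac{1160687756}{58198003} \approx 19.944$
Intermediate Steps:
$U{\left(q \right)} = \frac{12 q}{-70 + q}$ ($U{\left(q \right)} = 6 \frac{q + q}{q - 70} = 6 \frac{2 q}{-70 + q} = \frac{12 q}{-70 + q}$)
$k = \frac{738}{37}$ ($k = 18 - 3 \left(- \frac{12 \left(-4\right)}{-70 - 4}\right) = 18 - 3 \left(- \frac{12 \left(-4\right)}{-74}\right) = 18 - 3 \left(- \frac{12 \left(-4\right) \left(-1\right)}{74}\right) = 18 - 3 \left(\left(-1\right) \frac{24}{37}\right) = 18 - - \frac{72}{37} = 18 + \frac{72}{37} = \frac{738}{37} \approx 19.946$)
$h = \frac{738}{37} \approx 19.946$
$h - \frac{1}{461 - \frac{2779}{3418}} = \frac{738}{37} - \frac{1}{461 - \frac{2779}{3418}} = \frac{738}{37} - \frac{1}{\frac{1572919}{3418}} = \frac{738}{37} - \frac{3418}{1572919} = \frac{1160687756}{58198003}$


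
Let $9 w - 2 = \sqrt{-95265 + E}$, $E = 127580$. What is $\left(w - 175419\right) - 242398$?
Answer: $- \frac{3760351}{9} + \frac{\sqrt{32315}}{9} \approx -4.178 \cdot 10^{5}$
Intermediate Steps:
$w = \frac{2}{9} + \frac{\sqrt{32315}}{9}$ ($w = \frac{2}{9} + \frac{\sqrt{-95265 + 127580}}{9} = \frac{2}{9} + \frac{\sqrt{32315}}{9} \approx 20.196$)
$\left(w - 175419\right) - 242398 = \left(\left(\frac{2}{9} + \frac{\sqrt{32315}}{9}\right) - 175419\right) - 242398 = \left(- \frac{1578769}{9} + \frac{\sqrt{32315}}{9}\right) - 242398 = - \frac{3760351}{9} + \frac{\sqrt{32315}}{9}$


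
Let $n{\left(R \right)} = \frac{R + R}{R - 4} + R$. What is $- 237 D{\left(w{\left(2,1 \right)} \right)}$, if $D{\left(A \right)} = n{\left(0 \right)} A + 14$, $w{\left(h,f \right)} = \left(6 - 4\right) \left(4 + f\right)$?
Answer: $-3318$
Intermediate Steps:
$n{\left(R \right)} = R + \frac{2 R}{-4 + R}$ ($n{\left(R \right)} = \frac{2 R}{-4 + R} + R = R + \frac{2 R}{-4 + R}$)
$w{\left(h,f \right)} = 8 + 2 f$ ($w{\left(h,f \right)} = 2 \left(4 + f\right) = 8 + 2 f$)
$D{\left(A \right)} = 14$ ($D{\left(A \right)} = \frac{0 \left(-2 + 0\right)}{-4 + 0} A + 14 = 0 \frac{1}{-4} \left(-2\right) A + 14 = 0 \left(- \frac{1}{4}\right) \left(-2\right) A + 14 = 0 A + 14 = 0 + 14 = 14$)
$- 237 D{\left(w{\left(2,1 \right)} \right)} = \left(-237\right) 14 = -3318$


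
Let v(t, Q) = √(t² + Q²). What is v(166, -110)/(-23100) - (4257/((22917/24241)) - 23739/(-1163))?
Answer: -40186191798/8884157 - √9914/11550 ≈ -4523.4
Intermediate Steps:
v(t, Q) = √(Q² + t²)
v(166, -110)/(-23100) - (4257/((22917/24241)) - 23739/(-1163)) = √((-110)² + 166²)/(-23100) - (4257/((22917/24241)) - 23739/(-1163)) = √(12100 + 27556)*(-1/23100) - (4257/((22917*(1/24241))) - 23739*(-1/1163)) = √39656*(-1/23100) - (4257/(22917/24241) + 23739/1163) = (2*√9914)*(-1/23100) - (4257*(24241/22917) + 23739/1163) = -√9914/11550 - (34397979/7639 + 23739/1163) = -√9914/11550 - 1*40186191798/8884157 = -√9914/11550 - 40186191798/8884157 = -40186191798/8884157 - √9914/11550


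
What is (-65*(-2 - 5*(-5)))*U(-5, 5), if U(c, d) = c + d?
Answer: 0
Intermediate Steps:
(-65*(-2 - 5*(-5)))*U(-5, 5) = (-65*(-2 - 5*(-5)))*(-5 + 5) = -65*(-2 + 25)*0 = -65*23*0 = -1495*0 = 0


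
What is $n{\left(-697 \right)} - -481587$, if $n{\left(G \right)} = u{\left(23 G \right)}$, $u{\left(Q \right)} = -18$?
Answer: $481569$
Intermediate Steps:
$n{\left(G \right)} = -18$
$n{\left(-697 \right)} - -481587 = -18 - -481587 = -18 + 481587 = 481569$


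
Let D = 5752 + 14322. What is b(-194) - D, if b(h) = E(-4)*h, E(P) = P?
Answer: -19298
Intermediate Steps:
b(h) = -4*h
D = 20074
b(-194) - D = -4*(-194) - 1*20074 = 776 - 20074 = -19298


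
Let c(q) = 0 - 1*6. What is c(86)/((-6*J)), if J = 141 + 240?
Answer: 1/381 ≈ 0.0026247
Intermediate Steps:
c(q) = -6 (c(q) = 0 - 6 = -6)
J = 381
c(86)/((-6*J)) = -6/((-6*381)) = -6/(-2286) = -6*(-1/2286) = 1/381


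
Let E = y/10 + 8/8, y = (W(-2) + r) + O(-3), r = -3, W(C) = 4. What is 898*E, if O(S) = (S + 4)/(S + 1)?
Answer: 9429/10 ≈ 942.90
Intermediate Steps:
O(S) = (4 + S)/(1 + S)
y = ½ (y = (4 - 3) + (4 - 3)/(1 - 3) = 1 + 1/(-2) = 1 - ½*1 = 1 - ½ = ½ ≈ 0.50000)
E = 21/20 (E = (½)/10 + 8/8 = (½)*(⅒) + 8*(⅛) = 1/20 + 1 = 21/20 ≈ 1.0500)
898*E = 898*(21/20) = 9429/10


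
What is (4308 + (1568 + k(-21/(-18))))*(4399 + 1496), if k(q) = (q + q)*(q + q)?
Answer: 34671115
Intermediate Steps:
k(q) = 4*q² (k(q) = (2*q)*(2*q) = 4*q²)
(4308 + (1568 + k(-21/(-18))))*(4399 + 1496) = (4308 + (1568 + 4*(-21/(-18))²))*(4399 + 1496) = (4308 + (1568 + 4*(-21*(-1/18))²))*5895 = (4308 + (1568 + 4*(7/6)²))*5895 = (4308 + (1568 + 4*(49/36)))*5895 = (4308 + (1568 + 49/9))*5895 = (4308 + 14161/9)*5895 = (52933/9)*5895 = 34671115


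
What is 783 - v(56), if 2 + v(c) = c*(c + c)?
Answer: -5487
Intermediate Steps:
v(c) = -2 + 2*c² (v(c) = -2 + c*(c + c) = -2 + c*(2*c) = -2 + 2*c²)
783 - v(56) = 783 - (-2 + 2*56²) = 783 - (-2 + 2*3136) = 783 - (-2 + 6272) = 783 - 1*6270 = 783 - 6270 = -5487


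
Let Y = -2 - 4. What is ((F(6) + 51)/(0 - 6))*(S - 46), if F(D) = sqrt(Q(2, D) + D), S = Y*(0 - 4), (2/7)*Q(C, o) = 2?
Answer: 187 + 11*sqrt(13)/3 ≈ 200.22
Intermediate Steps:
Y = -6
Q(C, o) = 7 (Q(C, o) = (7/2)*2 = 7)
S = 24 (S = -6*(0 - 4) = -6*(-4) = 24)
F(D) = sqrt(7 + D)
((F(6) + 51)/(0 - 6))*(S - 46) = ((sqrt(7 + 6) + 51)/(0 - 6))*(24 - 46) = ((sqrt(13) + 51)/(-6))*(-22) = ((51 + sqrt(13))*(-1/6))*(-22) = (-17/2 - sqrt(13)/6)*(-22) = 187 + 11*sqrt(13)/3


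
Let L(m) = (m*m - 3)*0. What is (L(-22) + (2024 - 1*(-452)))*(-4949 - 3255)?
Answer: -20313104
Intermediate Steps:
L(m) = 0 (L(m) = (m**2 - 3)*0 = (-3 + m**2)*0 = 0)
(L(-22) + (2024 - 1*(-452)))*(-4949 - 3255) = (0 + (2024 - 1*(-452)))*(-4949 - 3255) = (0 + (2024 + 452))*(-8204) = (0 + 2476)*(-8204) = 2476*(-8204) = -20313104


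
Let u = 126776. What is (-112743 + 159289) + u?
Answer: 173322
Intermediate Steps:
(-112743 + 159289) + u = (-112743 + 159289) + 126776 = 46546 + 126776 = 173322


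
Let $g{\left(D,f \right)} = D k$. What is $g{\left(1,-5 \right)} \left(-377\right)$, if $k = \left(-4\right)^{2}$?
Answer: $-6032$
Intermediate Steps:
$k = 16$
$g{\left(D,f \right)} = 16 D$ ($g{\left(D,f \right)} = D 16 = 16 D$)
$g{\left(1,-5 \right)} \left(-377\right) = 16 \cdot 1 \left(-377\right) = 16 \left(-377\right) = -6032$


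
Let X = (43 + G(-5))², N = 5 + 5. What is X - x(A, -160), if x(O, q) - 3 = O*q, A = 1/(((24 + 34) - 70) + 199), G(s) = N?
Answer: 524882/187 ≈ 2806.9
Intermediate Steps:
N = 10
G(s) = 10
A = 1/187 (A = 1/((58 - 70) + 199) = 1/(-12 + 199) = 1/187 ≈ 0.0053476)
x(O, q) = 3 + O*q
X = 2809 (X = (43 + 10)² = 53² = 2809)
X - x(A, -160) = 2809 - (3 + (1/187)*(-160)) = 2809 - (3 - 160/187) = 2809 - 1*401/187 = 2809 - 401/187 = 524882/187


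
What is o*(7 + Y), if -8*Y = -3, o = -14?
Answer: -413/4 ≈ -103.25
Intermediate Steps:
Y = 3/8 (Y = -⅛*(-3) = 3/8 ≈ 0.37500)
o*(7 + Y) = -14*(7 + 3/8) = -14*59/8 = -413/4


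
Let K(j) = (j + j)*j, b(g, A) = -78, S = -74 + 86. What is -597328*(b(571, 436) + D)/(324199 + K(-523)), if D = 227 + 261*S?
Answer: -1959833168/871257 ≈ -2249.4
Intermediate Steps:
S = 12
D = 3359 (D = 227 + 261*12 = 227 + 3132 = 3359)
K(j) = 2*j**2 (K(j) = (2*j)*j = 2*j**2)
-597328*(b(571, 436) + D)/(324199 + K(-523)) = -597328*(-78 + 3359)/(324199 + 2*(-523)**2) = -597328*3281/(324199 + 2*273529) = -597328*3281/(324199 + 547058) = -597328/(871257*(1/3281)) = -597328/871257/3281 = -597328*3281/871257 = -1959833168/871257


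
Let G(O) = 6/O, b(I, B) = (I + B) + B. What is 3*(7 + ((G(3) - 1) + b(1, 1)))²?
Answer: 363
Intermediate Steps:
b(I, B) = I + 2*B (b(I, B) = (B + I) + B = I + 2*B)
3*(7 + ((G(3) - 1) + b(1, 1)))² = 3*(7 + ((6/3 - 1) + (1 + 2*1)))² = 3*(7 + ((6*(⅓) - 1) + (1 + 2)))² = 3*(7 + ((2 - 1) + 3))² = 3*(7 + (1 + 3))² = 3*(7 + 4)² = 3*11² = 3*121 = 363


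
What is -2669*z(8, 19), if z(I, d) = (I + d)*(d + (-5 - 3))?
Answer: -792693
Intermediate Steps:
z(I, d) = (-8 + d)*(I + d) (z(I, d) = (I + d)*(d - 8) = (I + d)*(-8 + d) = (-8 + d)*(I + d))
-2669*z(8, 19) = -2669*(19**2 - 8*8 - 8*19 + 8*19) = -2669*(361 - 64 - 152 + 152) = -2669*297 = -792693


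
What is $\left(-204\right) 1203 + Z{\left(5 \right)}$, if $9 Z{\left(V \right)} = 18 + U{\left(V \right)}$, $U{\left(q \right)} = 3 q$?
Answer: $- \frac{736225}{3} \approx -2.4541 \cdot 10^{5}$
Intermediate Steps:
$Z{\left(V \right)} = 2 + \frac{V}{3}$ ($Z{\left(V \right)} = \frac{18 + 3 V}{9} = 2 + \frac{V}{3}$)
$\left(-204\right) 1203 + Z{\left(5 \right)} = \left(-204\right) 1203 + \left(2 + \frac{1}{3} \cdot 5\right) = -245412 + \left(2 + \frac{5}{3}\right) = -245412 + \frac{11}{3} = - \frac{736225}{3}$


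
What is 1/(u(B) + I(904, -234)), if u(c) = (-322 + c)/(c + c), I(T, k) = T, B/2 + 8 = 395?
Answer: 387/349961 ≈ 0.0011058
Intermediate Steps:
B = 774 (B = -16 + 2*395 = -16 + 790 = 774)
u(c) = (-322 + c)/(2*c) (u(c) = (-322 + c)/((2*c)) = (-322 + c)*(1/(2*c)) = (-322 + c)/(2*c))
1/(u(B) + I(904, -234)) = 1/((1/2)*(-322 + 774)/774 + 904) = 1/((1/2)*(1/774)*452 + 904) = 1/(113/387 + 904) = 1/(349961/387) = 387/349961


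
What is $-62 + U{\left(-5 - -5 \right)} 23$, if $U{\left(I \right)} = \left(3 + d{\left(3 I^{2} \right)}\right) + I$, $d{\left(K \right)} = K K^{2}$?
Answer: $7$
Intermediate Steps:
$d{\left(K \right)} = K^{3}$
$U{\left(I \right)} = 3 + I + 27 I^{6}$ ($U{\left(I \right)} = \left(3 + \left(3 I^{2}\right)^{3}\right) + I = \left(3 + 27 I^{6}\right) + I = 3 + I + 27 I^{6}$)
$-62 + U{\left(-5 - -5 \right)} 23 = -62 + \left(3 - 0 + 27 \left(-5 - -5\right)^{6}\right) 23 = -62 + \left(3 + \left(-5 + 5\right) + 27 \left(-5 + 5\right)^{6}\right) 23 = -62 + \left(3 + 0 + 27 \cdot 0^{6}\right) 23 = -62 + \left(3 + 0 + 27 \cdot 0\right) 23 = -62 + \left(3 + 0 + 0\right) 23 = -62 + 3 \cdot 23 = -62 + 69 = 7$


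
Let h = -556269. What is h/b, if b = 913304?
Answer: -79467/130472 ≈ -0.60907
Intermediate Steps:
h/b = -556269/913304 = -556269*1/913304 = -79467/130472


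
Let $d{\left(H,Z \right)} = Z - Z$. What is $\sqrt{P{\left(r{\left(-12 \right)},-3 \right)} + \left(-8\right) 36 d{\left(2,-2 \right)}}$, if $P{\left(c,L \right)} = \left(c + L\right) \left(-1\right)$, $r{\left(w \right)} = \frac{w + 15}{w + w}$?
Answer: $\frac{5 \sqrt{2}}{4} \approx 1.7678$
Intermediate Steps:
$r{\left(w \right)} = \frac{15 + w}{2 w}$
$d{\left(H,Z \right)} = 0$
$P{\left(c,L \right)} = - L - c$ ($P{\left(c,L \right)} = \left(L + c\right) \left(-1\right) = - L - c$)
$\sqrt{P{\left(r{\left(-12 \right)},-3 \right)} + \left(-8\right) 36 d{\left(2,-2 \right)}} = \sqrt{\left(\left(-1\right) \left(-3\right) - \frac{15 - 12}{2 \left(-12\right)}\right) + \left(-8\right) 36 \cdot 0} = \sqrt{\left(3 - \frac{1}{2} \left(- \frac{1}{12}\right) 3\right) - 0} = \sqrt{\left(3 - - \frac{1}{8}\right) + 0} = \sqrt{\left(3 + \frac{1}{8}\right) + 0} = \sqrt{\frac{25}{8} + 0} = \sqrt{\frac{25}{8}} = \frac{5 \sqrt{2}}{4}$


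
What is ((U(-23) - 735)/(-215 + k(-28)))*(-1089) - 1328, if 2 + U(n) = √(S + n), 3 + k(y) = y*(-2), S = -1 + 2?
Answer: -113081/18 + 121*I*√22/18 ≈ -6282.3 + 31.53*I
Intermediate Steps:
S = 1
k(y) = -3 - 2*y (k(y) = -3 + y*(-2) = -3 - 2*y)
U(n) = -2 + √(1 + n)
((U(-23) - 735)/(-215 + k(-28)))*(-1089) - 1328 = (((-2 + √(1 - 23)) - 735)/(-215 + (-3 - 2*(-28))))*(-1089) - 1328 = (((-2 + √(-22)) - 735)/(-215 + (-3 + 56)))*(-1089) - 1328 = (((-2 + I*√22) - 735)/(-215 + 53))*(-1089) - 1328 = ((-737 + I*√22)/(-162))*(-1089) - 1328 = ((-737 + I*√22)*(-1/162))*(-1089) - 1328 = (737/162 - I*√22/162)*(-1089) - 1328 = (-89177/18 + 121*I*√22/18) - 1328 = -113081/18 + 121*I*√22/18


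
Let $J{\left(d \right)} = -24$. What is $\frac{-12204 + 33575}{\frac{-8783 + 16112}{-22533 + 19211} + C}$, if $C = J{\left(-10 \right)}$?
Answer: $- \frac{70994462}{87057} \approx -815.49$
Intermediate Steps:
$C = -24$
$\frac{-12204 + 33575}{\frac{-8783 + 16112}{-22533 + 19211} + C} = \frac{-12204 + 33575}{\frac{-8783 + 16112}{-22533 + 19211} - 24} = \frac{21371}{\frac{7329}{-3322} - 24} = \frac{21371}{7329 \left(- \frac{1}{3322}\right) - 24} = \frac{21371}{- \frac{7329}{3322} - 24} = \frac{21371}{- \frac{87057}{3322}} = 21371 \left(- \frac{3322}{87057}\right) = - \frac{70994462}{87057}$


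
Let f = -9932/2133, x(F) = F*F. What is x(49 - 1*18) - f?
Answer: 2059745/2133 ≈ 965.66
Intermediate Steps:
x(F) = F²
f = -9932/2133 (f = -9932*1/2133 = -9932/2133 ≈ -4.6563)
x(49 - 1*18) - f = (49 - 1*18)² - 1*(-9932/2133) = (49 - 18)² + 9932/2133 = 31² + 9932/2133 = 961 + 9932/2133 = 2059745/2133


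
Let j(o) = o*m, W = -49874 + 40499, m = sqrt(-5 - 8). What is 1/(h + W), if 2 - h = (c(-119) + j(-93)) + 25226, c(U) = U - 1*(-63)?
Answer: -34543/1193331286 - 93*I*sqrt(13)/1193331286 ≈ -2.8947e-5 - 2.8099e-7*I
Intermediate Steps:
m = I*sqrt(13) (m = sqrt(-13) = I*sqrt(13) ≈ 3.6056*I)
W = -9375
c(U) = 63 + U (c(U) = U + 63 = 63 + U)
j(o) = I*o*sqrt(13) (j(o) = o*(I*sqrt(13)) = I*o*sqrt(13))
h = -25168 + 93*I*sqrt(13) (h = 2 - (((63 - 119) + I*(-93)*sqrt(13)) + 25226) = 2 - ((-56 - 93*I*sqrt(13)) + 25226) = 2 - (25170 - 93*I*sqrt(13)) = 2 + (-25170 + 93*I*sqrt(13)) = -25168 + 93*I*sqrt(13) ≈ -25168.0 + 335.32*I)
1/(h + W) = 1/((-25168 + 93*I*sqrt(13)) - 9375) = 1/(-34543 + 93*I*sqrt(13))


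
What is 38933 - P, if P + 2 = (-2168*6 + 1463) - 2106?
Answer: 52586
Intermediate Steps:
P = -13653 (P = -2 + ((-2168*6 + 1463) - 2106) = -2 + ((-13008 + 1463) - 2106) = -2 + (-11545 - 2106) = -2 - 13651 = -13653)
38933 - P = 38933 - 1*(-13653) = 38933 + 13653 = 52586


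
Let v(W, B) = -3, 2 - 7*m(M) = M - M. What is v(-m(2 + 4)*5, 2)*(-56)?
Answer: 168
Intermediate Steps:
m(M) = 2/7 (m(M) = 2/7 - (M - M)/7 = 2/7 - 1/7*0 = 2/7 + 0 = 2/7)
v(-m(2 + 4)*5, 2)*(-56) = -3*(-56) = 168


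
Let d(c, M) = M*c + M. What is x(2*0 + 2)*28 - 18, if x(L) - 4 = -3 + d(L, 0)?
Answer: 10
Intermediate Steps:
d(c, M) = M + M*c
x(L) = 1 (x(L) = 4 + (-3 + 0*(1 + L)) = 4 + (-3 + 0) = 4 - 3 = 1)
x(2*0 + 2)*28 - 18 = 1*28 - 18 = 28 - 18 = 10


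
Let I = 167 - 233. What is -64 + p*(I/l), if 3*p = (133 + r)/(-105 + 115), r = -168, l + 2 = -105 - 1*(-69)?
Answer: -2509/38 ≈ -66.026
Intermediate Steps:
l = -38 (l = -2 + (-105 - 1*(-69)) = -2 + (-105 + 69) = -2 - 36 = -38)
I = -66
p = -7/6 (p = ((133 - 168)/(-105 + 115))/3 = (-35/10)/3 = (-35*⅒)/3 = (⅓)*(-7/2) = -7/6 ≈ -1.1667)
-64 + p*(I/l) = -64 - (-77)/(-38) = -64 - (-77)*(-1)/38 = -64 - 7/6*33/19 = -64 - 77/38 = -2509/38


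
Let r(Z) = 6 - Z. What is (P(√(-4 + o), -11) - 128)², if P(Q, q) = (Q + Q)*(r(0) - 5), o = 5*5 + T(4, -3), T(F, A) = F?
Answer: 13924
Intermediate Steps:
o = 29 (o = 5*5 + 4 = 25 + 4 = 29)
P(Q, q) = 2*Q (P(Q, q) = (Q + Q)*((6 - 1*0) - 5) = (2*Q)*((6 + 0) - 5) = (2*Q)*(6 - 5) = (2*Q)*1 = 2*Q)
(P(√(-4 + o), -11) - 128)² = (2*√(-4 + 29) - 128)² = (2*√25 - 128)² = (2*5 - 128)² = (10 - 128)² = (-118)² = 13924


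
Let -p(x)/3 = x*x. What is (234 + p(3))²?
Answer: 42849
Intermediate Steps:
p(x) = -3*x² (p(x) = -3*x*x = -3*x²)
(234 + p(3))² = (234 - 3*3²)² = (234 - 3*9)² = (234 - 27)² = 207² = 42849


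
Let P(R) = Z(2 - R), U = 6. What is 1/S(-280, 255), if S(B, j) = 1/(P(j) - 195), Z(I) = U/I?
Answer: -49341/253 ≈ -195.02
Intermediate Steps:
Z(I) = 6/I
P(R) = 6/(2 - R)
S(B, j) = 1/(-195 - 6/(-2 + j)) (S(B, j) = 1/(-6/(-2 + j) - 195) = 1/(-195 - 6/(-2 + j)))
1/S(-280, 255) = 1/((2 - 1*255)/(3*(-128 + 65*255))) = 1/((2 - 255)/(3*(-128 + 16575))) = 1/((1/3)*(-253)/16447) = 1/((1/3)*(1/16447)*(-253)) = 1/(-253/49341) = -49341/253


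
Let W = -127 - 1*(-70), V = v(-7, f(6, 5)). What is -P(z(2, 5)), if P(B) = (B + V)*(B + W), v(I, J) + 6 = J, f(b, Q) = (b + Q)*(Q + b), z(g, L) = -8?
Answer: 6955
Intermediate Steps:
f(b, Q) = (Q + b)² (f(b, Q) = (Q + b)*(Q + b) = (Q + b)²)
v(I, J) = -6 + J
V = 115 (V = -6 + (5 + 6)² = -6 + 11² = -6 + 121 = 115)
W = -57 (W = -127 + 70 = -57)
P(B) = (-57 + B)*(115 + B) (P(B) = (B + 115)*(B - 57) = (115 + B)*(-57 + B) = (-57 + B)*(115 + B))
-P(z(2, 5)) = -(-6555 + (-8)² + 58*(-8)) = -(-6555 + 64 - 464) = -1*(-6955) = 6955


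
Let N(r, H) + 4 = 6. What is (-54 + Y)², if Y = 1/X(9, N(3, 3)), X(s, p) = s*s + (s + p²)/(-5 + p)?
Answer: 154181889/52900 ≈ 2914.6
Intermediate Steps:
N(r, H) = 2 (N(r, H) = -4 + 6 = 2)
X(s, p) = s² + (s + p²)/(-5 + p)
Y = 3/230 (Y = 1/((9 + 2² - 5*9² + 2*9²)/(-5 + 2)) = 1/((9 + 4 - 5*81 + 2*81)/(-3)) = 1/(-(9 + 4 - 405 + 162)/3) = 1/(-⅓*(-230)) = 1/(230/3) = 3/230 ≈ 0.013043)
(-54 + Y)² = (-54 + 3/230)² = (-12417/230)² = 154181889/52900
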